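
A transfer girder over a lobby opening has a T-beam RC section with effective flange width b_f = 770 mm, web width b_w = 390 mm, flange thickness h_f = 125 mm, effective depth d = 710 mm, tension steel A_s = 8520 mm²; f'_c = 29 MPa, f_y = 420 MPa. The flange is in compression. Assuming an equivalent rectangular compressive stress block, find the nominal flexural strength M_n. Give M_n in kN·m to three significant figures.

M_n ≈ 2170 kN·m

Tension: T = A_s f_y = 8520 × 420 = 3578400 N.
Try a within the flange: a = T/(0.85 f'_c b_f) = 3578400/(0.85 × 29 × 770) = 188.53 mm.
a = 188.53 > h_f = 125 mm: the block extends into the web. Split into flange-overhang and web parts.
C_f = 0.85 f'_c (b_f − b_w) h_f = 0.85 × 29 × (770 − 390) × 125 = 1170875 N.
Remaining web compression depth: a_w = (T − C_f)/(0.85 f'_c b_w) = (3578400 − 1170875)/(0.85 × 29 × 390) = 250.43 mm.
M_n = C_f(d − h_f/2) + (T − C_f)(d − a_w/2) = 1170875 × (710 − 62.5) + 2407525 × (710 − 125.215) = 758.14 + 1407.88 = 2166.02 × 10⁶ N·mm.
M_n = 2166.02 kN·m.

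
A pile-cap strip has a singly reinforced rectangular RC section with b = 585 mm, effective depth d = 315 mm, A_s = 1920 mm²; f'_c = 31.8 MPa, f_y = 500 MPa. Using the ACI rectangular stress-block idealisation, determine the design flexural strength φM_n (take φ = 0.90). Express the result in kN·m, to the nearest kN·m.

T = A_s f_y = 1920 × 500 = 960000 N = 960 kN.
From C = T: a = T/(0.85 f'_c b) = 960000/(0.85 × 31.8 × 585) = 60.71 mm.
M_n = T(d − a/2) = 960 kN × (315 − 30.355) mm = 273.26 kN·m.
φM_n = 0.90 × 273.26 = 245.93 kN·m.

φM_n ≈ 246 kN·m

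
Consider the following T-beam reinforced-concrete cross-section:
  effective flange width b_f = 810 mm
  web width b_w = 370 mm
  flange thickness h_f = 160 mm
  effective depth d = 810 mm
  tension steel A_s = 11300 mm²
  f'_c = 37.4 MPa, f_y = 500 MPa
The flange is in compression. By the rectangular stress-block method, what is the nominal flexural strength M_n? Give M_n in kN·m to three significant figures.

M_n ≈ 3900 kN·m

Tension: T = A_s f_y = 11300 × 500 = 5650000 N.
Try a within the flange: a = T/(0.85 f'_c b_f) = 5650000/(0.85 × 37.4 × 810) = 219.42 mm.
a = 219.42 > h_f = 160 mm: the block extends into the web. Split into flange-overhang and web parts.
C_f = 0.85 f'_c (b_f − b_w) h_f = 0.85 × 37.4 × (810 − 370) × 160 = 2238016 N.
Remaining web compression depth: a_w = (T − C_f)/(0.85 f'_c b_w) = (5650000 − 2238016)/(0.85 × 37.4 × 370) = 290.08 mm.
M_n = C_f(d − h_f/2) + (T − C_f)(d − a_w/2) = 2238016 × (810 − 80) + 3411984 × (810 − 145.04) = 1633.75 + 2268.83 = 3902.58 × 10⁶ N·mm.
M_n = 3902.58 kN·m.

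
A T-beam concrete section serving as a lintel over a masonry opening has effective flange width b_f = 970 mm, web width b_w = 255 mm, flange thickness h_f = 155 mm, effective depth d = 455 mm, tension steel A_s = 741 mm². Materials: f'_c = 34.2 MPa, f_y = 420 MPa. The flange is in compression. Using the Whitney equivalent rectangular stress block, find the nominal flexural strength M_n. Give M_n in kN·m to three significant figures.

M_n ≈ 140 kN·m

Tension: T = A_s f_y = 741 × 420 = 311220 N.
Try a within the flange: a = T/(0.85 f'_c b_f) = 311220/(0.85 × 34.2 × 970) = 11.04 mm.
Since a = 11.04 ≤ h_f = 155 mm, the stress block lies entirely in the flange; analyse as a rectangular beam of width b_f.
M_n = T(d − a/2) = 311220 × (455 − 5.52) = 139.89 × 10⁶ N·mm.
M_n = 139.89 kN·m.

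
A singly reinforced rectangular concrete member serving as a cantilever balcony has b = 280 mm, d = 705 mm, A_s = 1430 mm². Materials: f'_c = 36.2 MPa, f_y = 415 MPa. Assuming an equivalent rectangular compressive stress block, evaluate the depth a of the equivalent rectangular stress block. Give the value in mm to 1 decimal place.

T = A_s f_y = 1430 × 415 = 593450 N = 593.45 kN.
Setting C = 0.85 f'_c a b equal to T: a = 593450/(0.85 × 36.2 × 280) = 68.9 mm.

a ≈ 68.9 mm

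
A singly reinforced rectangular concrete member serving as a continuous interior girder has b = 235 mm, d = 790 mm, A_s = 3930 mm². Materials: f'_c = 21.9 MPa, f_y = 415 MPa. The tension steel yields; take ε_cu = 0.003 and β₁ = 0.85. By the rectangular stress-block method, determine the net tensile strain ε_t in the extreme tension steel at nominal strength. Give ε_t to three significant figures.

a = A_s f_y/(0.85 f'_c b) = 372.83 mm.
β₁ = 0.85, so c = a/β₁ = 372.83/0.85 = 438.62 mm.
From the linear strain diagram with ε_cu = 0.003: ε_t = 0.003 (d − c)/c = 0.003 × (790 − 438.62)/438.62 = 0.00240.
ε_t < 0.004 — the section is over-reinforced for flexure under ACI limits.

ε_t ≈ 0.00240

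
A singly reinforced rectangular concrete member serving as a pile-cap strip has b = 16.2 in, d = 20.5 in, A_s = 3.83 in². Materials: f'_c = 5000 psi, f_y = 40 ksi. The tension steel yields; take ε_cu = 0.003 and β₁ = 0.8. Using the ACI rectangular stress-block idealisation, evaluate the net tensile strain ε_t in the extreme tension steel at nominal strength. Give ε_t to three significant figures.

ε_t ≈ 0.0191

a = A_s f_y/(0.85 f'_c b) = 2.225 in.
β₁ = 0.8, so c = a/β₁ = 2.225/0.8 = 2.781 in.
From the linear strain diagram with ε_cu = 0.003: ε_t = 0.003 (d − c)/c = 0.003 × (20.5 − 2.781)/2.781 = 0.0191.
Since ε_t ≥ 0.005, the section is tension-controlled.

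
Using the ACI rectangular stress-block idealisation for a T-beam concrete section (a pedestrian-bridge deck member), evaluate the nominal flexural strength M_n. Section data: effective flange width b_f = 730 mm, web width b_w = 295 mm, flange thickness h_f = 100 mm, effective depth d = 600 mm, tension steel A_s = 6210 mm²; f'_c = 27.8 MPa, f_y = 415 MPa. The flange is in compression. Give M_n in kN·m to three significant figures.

Tension: T = A_s f_y = 6210 × 415 = 2577150 N.
Try a within the flange: a = T/(0.85 f'_c b_f) = 2577150/(0.85 × 27.8 × 730) = 149.40 mm.
a = 149.40 > h_f = 100 mm: the block extends into the web. Split into flange-overhang and web parts.
C_f = 0.85 f'_c (b_f − b_w) h_f = 0.85 × 27.8 × (730 − 295) × 100 = 1027905 N.
Remaining web compression depth: a_w = (T − C_f)/(0.85 f'_c b_w) = (2577150 − 1027905)/(0.85 × 27.8 × 295) = 222.25 mm.
M_n = C_f(d − h_f/2) + (T − C_f)(d − a_w/2) = 1027905 × (600 − 50) + 1549245 × (600 − 111.125) = 565.35 + 757.39 = 1322.74 × 10⁶ N·mm.
M_n = 1322.74 kN·m.

M_n ≈ 1320 kN·m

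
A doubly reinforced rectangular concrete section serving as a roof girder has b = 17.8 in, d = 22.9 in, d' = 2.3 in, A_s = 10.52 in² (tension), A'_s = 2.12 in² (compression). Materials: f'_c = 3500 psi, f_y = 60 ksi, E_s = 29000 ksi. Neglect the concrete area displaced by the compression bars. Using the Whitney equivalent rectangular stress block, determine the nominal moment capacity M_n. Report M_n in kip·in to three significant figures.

M_n ≈ 11800 kip·in

Assume both steels yield.
a = (A_s − A'_s) f_y/(0.85 f'_c b) = (10.52 − 2.12) × 60/(0.85 × 3.5 × 17.8) = 9.518 in.
c = a/β₁ = 9.518/0.85 = 11.198 in; ε'_s = 0.003(c − d')/c = 0.0024 ≥ ε_y = 0.0021, so the compression steel yields.
M_n = (A_s − A'_s) f_y (d − a/2) + A'_s f_y (d − d') = 504 × (22.9 − 4.759) + 127.2 × (22.9 − 2.3) = 9143.1 + 2620.3 = 11763.4 kip·in.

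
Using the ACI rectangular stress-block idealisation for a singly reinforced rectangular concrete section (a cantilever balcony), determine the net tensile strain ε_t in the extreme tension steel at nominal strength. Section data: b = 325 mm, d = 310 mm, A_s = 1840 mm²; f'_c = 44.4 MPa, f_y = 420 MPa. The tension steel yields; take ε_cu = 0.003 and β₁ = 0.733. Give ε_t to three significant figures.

a = A_s f_y/(0.85 f'_c b) = 63.01 mm.
β₁ = 0.733, so c = a/β₁ = 63.01/0.733 = 85.96 mm.
From the linear strain diagram with ε_cu = 0.003: ε_t = 0.003 (d − c)/c = 0.003 × (310 − 85.96)/85.96 = 0.00782.
Since ε_t ≥ 0.005, the section is tension-controlled.

ε_t ≈ 0.00782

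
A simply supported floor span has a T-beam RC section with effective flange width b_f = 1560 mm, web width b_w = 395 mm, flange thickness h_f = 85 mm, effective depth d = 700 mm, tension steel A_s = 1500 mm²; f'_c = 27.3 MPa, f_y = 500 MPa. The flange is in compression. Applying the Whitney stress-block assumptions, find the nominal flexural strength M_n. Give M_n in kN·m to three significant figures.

Tension: T = A_s f_y = 1500 × 500 = 750000 N.
Try a within the flange: a = T/(0.85 f'_c b_f) = 750000/(0.85 × 27.3 × 1560) = 20.72 mm.
Since a = 20.72 ≤ h_f = 85 mm, the stress block lies entirely in the flange; analyse as a rectangular beam of width b_f.
M_n = T(d − a/2) = 750000 × (700 − 10.36) = 517.23 × 10⁶ N·mm.
M_n = 517.23 kN·m.

M_n ≈ 517 kN·m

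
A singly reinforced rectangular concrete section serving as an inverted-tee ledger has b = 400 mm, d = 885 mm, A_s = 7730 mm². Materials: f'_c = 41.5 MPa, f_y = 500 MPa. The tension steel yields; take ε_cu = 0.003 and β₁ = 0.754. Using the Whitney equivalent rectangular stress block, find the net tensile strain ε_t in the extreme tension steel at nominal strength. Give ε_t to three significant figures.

ε_t ≈ 0.00431

a = A_s f_y/(0.85 f'_c b) = 273.92 mm.
β₁ = 0.754, so c = a/β₁ = 273.92/0.754 = 363.29 mm.
From the linear strain diagram with ε_cu = 0.003: ε_t = 0.003 (d − c)/c = 0.003 × (885 − 363.29)/363.29 = 0.00431.
ε_t is between 0.004 and 0.005 — transition zone.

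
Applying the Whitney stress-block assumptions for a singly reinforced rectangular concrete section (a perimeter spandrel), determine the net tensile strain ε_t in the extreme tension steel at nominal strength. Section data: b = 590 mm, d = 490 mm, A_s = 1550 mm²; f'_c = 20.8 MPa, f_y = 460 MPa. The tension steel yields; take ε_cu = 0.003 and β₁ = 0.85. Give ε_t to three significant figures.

ε_t ≈ 0.0153

a = A_s f_y/(0.85 f'_c b) = 68.35 mm.
β₁ = 0.85, so c = a/β₁ = 68.35/0.85 = 80.41 mm.
From the linear strain diagram with ε_cu = 0.003: ε_t = 0.003 (d − c)/c = 0.003 × (490 − 80.41)/80.41 = 0.0153.
Since ε_t ≥ 0.005, the section is tension-controlled.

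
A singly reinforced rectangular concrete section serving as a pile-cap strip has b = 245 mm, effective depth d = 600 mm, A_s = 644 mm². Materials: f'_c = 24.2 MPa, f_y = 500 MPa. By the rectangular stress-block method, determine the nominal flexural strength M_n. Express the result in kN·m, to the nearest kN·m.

T = A_s f_y = 644 × 500 = 322000 N = 322 kN.
From C = T: a = T/(0.85 f'_c b) = 322000/(0.85 × 24.2 × 245) = 63.89 mm.
M_n = T(d − a/2) = 322 kN × (600 − 31.945) mm = 182.91 kN·m.

M_n ≈ 183 kN·m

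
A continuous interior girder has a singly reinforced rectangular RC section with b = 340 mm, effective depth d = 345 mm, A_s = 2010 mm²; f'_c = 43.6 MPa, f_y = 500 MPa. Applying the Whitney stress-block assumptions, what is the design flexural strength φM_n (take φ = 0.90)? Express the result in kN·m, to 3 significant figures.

T = A_s f_y = 2010 × 500 = 1005000 N = 1005 kN.
From C = T: a = T/(0.85 f'_c b) = 1005000/(0.85 × 43.6 × 340) = 79.76 mm.
M_n = T(d − a/2) = 1005 kN × (345 − 39.88) mm = 306.65 kN·m.
φM_n = 0.90 × 306.65 = 275.99 kN·m.

φM_n ≈ 276 kN·m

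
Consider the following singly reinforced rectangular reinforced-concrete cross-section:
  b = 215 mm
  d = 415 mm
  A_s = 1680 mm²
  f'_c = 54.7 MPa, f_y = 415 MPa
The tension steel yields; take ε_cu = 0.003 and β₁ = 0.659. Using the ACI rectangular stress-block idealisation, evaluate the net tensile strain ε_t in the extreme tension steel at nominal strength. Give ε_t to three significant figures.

a = A_s f_y/(0.85 f'_c b) = 69.74 mm.
β₁ = 0.659, so c = a/β₁ = 69.74/0.659 = 105.83 mm.
From the linear strain diagram with ε_cu = 0.003: ε_t = 0.003 (d − c)/c = 0.003 × (415 − 105.83)/105.83 = 0.00876.
Since ε_t ≥ 0.005, the section is tension-controlled.

ε_t ≈ 0.00876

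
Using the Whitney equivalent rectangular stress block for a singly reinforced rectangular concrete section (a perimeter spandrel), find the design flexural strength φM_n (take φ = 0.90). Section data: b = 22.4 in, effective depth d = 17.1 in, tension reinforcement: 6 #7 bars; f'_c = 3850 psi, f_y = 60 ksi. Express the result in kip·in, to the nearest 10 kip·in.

A_s = 6 × 0.6 = 3.6 in².
T = A_s f_y = 3.6 × 60 = 216 kips.
a = T/(0.85 f'_c b) = 216/(0.85 × 3.85 × 22.4) = 2.947 in.
M_n = T(d − a/2) = 216 × (17.1 − 1.4735) = 3375.3 kip·in.
φM_n = 0.90 × 3375.3 = 3037.8 kip·in.

φM_n ≈ 3040 kip·in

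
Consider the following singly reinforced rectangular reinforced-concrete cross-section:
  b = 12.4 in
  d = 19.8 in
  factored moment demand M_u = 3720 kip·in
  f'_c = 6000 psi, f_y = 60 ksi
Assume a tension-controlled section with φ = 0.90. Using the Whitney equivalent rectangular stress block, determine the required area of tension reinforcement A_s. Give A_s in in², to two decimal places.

A_s ≈ 3.83 in²

M_n = M_u/φ = 3720/0.90 = 4133.33 kip·in.
From M_n = 0.85 f'_c a b (d − a/2):
a = d − √(d² − 2M_n/(0.85 f'_c b)) = 19.8 − √(19.8² − 2 × 4133.33/(0.85 × 6 × 12.4)) = 3.635 in.
A_s = 0.85 f'_c a b / f_y = 0.85 × 6 × 3.635 × 12.4 / 60 = 3.831 in².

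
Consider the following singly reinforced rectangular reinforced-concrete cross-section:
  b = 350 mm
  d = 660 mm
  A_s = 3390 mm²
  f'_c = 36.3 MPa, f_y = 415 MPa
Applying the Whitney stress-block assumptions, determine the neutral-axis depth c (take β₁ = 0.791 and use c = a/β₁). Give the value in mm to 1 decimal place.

T = A_s f_y = 3390 × 415 = 1406850 N = 1406.85 kN.
Setting C = 0.85 f'_c a b equal to T: a = 1406850/(0.85 × 36.3 × 350) = 130.273 mm.
With β₁ = 0.791, c = a/β₁ = 130.273/0.791 = 164.7 mm.

c ≈ 164.7 mm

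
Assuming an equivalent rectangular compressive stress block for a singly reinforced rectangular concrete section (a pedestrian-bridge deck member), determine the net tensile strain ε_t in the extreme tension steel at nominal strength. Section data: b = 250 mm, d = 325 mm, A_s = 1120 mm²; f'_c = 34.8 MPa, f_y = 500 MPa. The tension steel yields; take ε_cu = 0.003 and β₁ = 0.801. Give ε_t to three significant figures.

a = A_s f_y/(0.85 f'_c b) = 75.73 mm.
β₁ = 0.801, so c = a/β₁ = 75.73/0.801 = 94.54 mm.
From the linear strain diagram with ε_cu = 0.003: ε_t = 0.003 (d − c)/c = 0.003 × (325 − 94.54)/94.54 = 0.00731.
Since ε_t ≥ 0.005, the section is tension-controlled.

ε_t ≈ 0.00731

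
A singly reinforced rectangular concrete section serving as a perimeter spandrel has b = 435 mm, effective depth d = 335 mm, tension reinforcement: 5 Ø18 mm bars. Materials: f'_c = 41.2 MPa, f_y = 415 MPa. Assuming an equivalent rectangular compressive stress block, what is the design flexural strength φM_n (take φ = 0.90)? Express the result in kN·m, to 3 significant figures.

φM_n ≈ 151 kN·m

A_s = 5 × 254 = 1270 mm².
T = A_s f_y = 1270 × 415 = 527050 N = 527.05 kN.
From C = T: a = T/(0.85 f'_c b) = 527050/(0.85 × 41.2 × 435) = 34.60 mm.
M_n = T(d − a/2) = 527.05 kN × (335 − 17.3) mm = 167.44 kN·m.
φM_n = 0.90 × 167.44 = 150.70 kN·m.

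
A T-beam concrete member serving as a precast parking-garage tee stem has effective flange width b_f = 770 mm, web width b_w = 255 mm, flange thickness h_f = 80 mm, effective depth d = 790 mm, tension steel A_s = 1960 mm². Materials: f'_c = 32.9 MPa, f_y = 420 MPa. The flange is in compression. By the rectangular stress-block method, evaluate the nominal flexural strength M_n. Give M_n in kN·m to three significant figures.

M_n ≈ 635 kN·m

Tension: T = A_s f_y = 1960 × 420 = 823200 N.
Try a within the flange: a = T/(0.85 f'_c b_f) = 823200/(0.85 × 32.9 × 770) = 38.23 mm.
Since a = 38.23 ≤ h_f = 80 mm, the stress block lies entirely in the flange; analyse as a rectangular beam of width b_f.
M_n = T(d − a/2) = 823200 × (790 − 19.115) = 634.59 × 10⁶ N·mm.
M_n = 634.59 kN·m.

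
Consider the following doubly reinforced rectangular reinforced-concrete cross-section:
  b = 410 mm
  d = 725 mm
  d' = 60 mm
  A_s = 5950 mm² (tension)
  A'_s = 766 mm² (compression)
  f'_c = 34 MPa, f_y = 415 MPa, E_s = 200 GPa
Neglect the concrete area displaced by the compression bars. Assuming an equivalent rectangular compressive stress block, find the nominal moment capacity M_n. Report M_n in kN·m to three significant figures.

M_n ≈ 1580 kN·m

Assume both tension and compression steel yield.
Net tension couple steel: A_s − A'_s = 5184 mm².
a = (A_s − A'_s) f_y / (0.85 f'_c b) = 2151360/(0.85 × 34 × 410) = 181.56 mm.
c = a/β₁ = 181.56/0.807 = 224.98 mm; ε'_s = 0.003(c − d')/c = 0.0022 ≥ f_y/E_s = 0.0021, so compression steel does yield.
M_n = (A_s − A'_s) f_y (d − a/2) + A'_s f_y (d − d') = [2151360 × (725 − 90.78) + 317890 × (725 − 60)] × 10⁻⁶ = 1364.44 + 211.40 = 1575.84 kN·m.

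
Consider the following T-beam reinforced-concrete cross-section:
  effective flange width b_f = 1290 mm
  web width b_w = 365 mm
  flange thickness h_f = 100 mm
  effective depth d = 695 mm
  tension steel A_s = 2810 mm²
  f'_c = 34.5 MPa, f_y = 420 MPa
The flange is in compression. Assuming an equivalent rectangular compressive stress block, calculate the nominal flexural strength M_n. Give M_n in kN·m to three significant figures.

M_n ≈ 802 kN·m

Tension: T = A_s f_y = 2810 × 420 = 1180200 N.
Try a within the flange: a = T/(0.85 f'_c b_f) = 1180200/(0.85 × 34.5 × 1290) = 31.20 mm.
Since a = 31.20 ≤ h_f = 100 mm, the stress block lies entirely in the flange; analyse as a rectangular beam of width b_f.
M_n = T(d − a/2) = 1180200 × (695 − 15.6) = 801.83 × 10⁶ N·mm.
M_n = 801.83 kN·m.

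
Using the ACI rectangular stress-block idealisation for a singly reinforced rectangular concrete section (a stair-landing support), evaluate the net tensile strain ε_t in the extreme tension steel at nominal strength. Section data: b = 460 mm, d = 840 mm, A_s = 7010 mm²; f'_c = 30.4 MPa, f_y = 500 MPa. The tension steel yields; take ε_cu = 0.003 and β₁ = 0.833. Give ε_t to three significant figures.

ε_t ≈ 0.00412

a = A_s f_y/(0.85 f'_c b) = 294.87 mm.
β₁ = 0.833, so c = a/β₁ = 294.87/0.833 = 353.99 mm.
From the linear strain diagram with ε_cu = 0.003: ε_t = 0.003 (d − c)/c = 0.003 × (840 − 353.99)/353.99 = 0.00412.
ε_t is between 0.004 and 0.005 — transition zone.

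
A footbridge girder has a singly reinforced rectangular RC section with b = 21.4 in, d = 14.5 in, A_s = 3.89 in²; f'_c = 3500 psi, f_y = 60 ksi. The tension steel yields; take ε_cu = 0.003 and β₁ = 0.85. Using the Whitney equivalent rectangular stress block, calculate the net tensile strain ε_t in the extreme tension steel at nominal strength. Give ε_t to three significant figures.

a = A_s f_y/(0.85 f'_c b) = 3.666 in.
β₁ = 0.85, so c = a/β₁ = 3.666/0.85 = 4.313 in.
From the linear strain diagram with ε_cu = 0.003: ε_t = 0.003 (d − c)/c = 0.003 × (14.5 − 4.313)/4.313 = 0.00709.
Since ε_t ≥ 0.005, the section is tension-controlled.

ε_t ≈ 0.00709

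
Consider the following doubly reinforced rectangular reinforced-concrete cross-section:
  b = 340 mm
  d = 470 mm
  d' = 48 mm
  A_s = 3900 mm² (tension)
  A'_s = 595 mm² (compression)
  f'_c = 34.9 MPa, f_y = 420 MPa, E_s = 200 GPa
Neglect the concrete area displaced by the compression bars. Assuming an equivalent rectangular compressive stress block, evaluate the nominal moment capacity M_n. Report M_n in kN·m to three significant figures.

M_n ≈ 662 kN·m

Assume both tension and compression steel yield.
Net tension couple steel: A_s − A'_s = 3305 mm².
a = (A_s − A'_s) f_y / (0.85 f'_c b) = 1388100/(0.85 × 34.9 × 340) = 137.63 mm.
c = a/β₁ = 137.63/0.801 = 171.82 mm; ε'_s = 0.003(c − d')/c = 0.0022 ≥ f_y/E_s = 0.0021, so compression steel does yield.
M_n = (A_s − A'_s) f_y (d − a/2) + A'_s f_y (d − d') = [1388100 × (470 − 68.815) + 249900 × (470 − 48)] × 10⁻⁶ = 556.88 + 105.46 = 662.34 kN·m.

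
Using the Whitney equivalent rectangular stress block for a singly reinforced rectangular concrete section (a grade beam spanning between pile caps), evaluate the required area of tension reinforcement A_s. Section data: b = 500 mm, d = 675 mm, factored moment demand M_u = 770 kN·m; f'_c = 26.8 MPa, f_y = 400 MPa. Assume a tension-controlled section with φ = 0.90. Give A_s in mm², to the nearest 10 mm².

M_n = M_u/φ = 770/0.90 = 855.556 kN·m.
With M_n = 0.85 f'_c a b (d − a/2), solve the quadratic for a:
a = d − √(d² − 2M_n/(0.85 f'_c b)) = 675 − √(675² − 2 × 855.556×10⁶/(0.85 × 26.8 × 500)) = 122.37 mm.
A_s = 0.85 f'_c a b / f_y = 0.85 × 26.8 × 122.37 × 500 / 400 = 3484.5 mm².

A_s ≈ 3480 mm²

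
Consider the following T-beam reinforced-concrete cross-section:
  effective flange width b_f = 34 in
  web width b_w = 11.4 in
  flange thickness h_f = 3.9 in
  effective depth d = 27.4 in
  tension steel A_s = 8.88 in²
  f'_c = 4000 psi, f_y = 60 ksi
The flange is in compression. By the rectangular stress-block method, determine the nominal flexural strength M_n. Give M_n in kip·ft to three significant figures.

Tension: T = A_s f_y = 8.88 × 60 = 532.8 kips.
Try a within the flange: a = T/(0.85 f'_c b_f) = 532.8/(0.85 × 4 × 34) = 4.609 in.
a = 4.609 > h_f = 3.9 in: the block extends into the web. Split into flange-overhang and web parts.
C_f = 0.85 f'_c (b_f − b_w) h_f = 0.85 × 4 × (34 − 11.4) × 3.9 = 299.7 kips.
Remaining web compression depth: a_w = (T − C_f)/(0.85 f'_c b_w) = (532.8 − 299.7)/(0.85 × 4 × 11.4) = 6.014 in.
M_n = C_f(d − h_f/2) + (T − C_f)(d − a_w/2) = 299.7 × (27.4 − 1.95) + 233.1 × (27.4 − 3.007) = 7627.4 + 5686.0 = 13313.4 kip·in.
M_n = 13313.4/12 = 1109.45 kip·ft.

M_n ≈ 1110 kip·ft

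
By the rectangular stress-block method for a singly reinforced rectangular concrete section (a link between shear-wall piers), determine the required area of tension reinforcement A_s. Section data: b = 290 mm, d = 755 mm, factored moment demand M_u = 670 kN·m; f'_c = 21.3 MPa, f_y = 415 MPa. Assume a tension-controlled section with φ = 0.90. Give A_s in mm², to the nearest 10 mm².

A_s ≈ 2780 mm²

M_n = M_u/φ = 670/0.90 = 744.444 kN·m.
With M_n = 0.85 f'_c a b (d − a/2), solve the quadratic for a:
a = d − √(d² − 2M_n/(0.85 f'_c b)) = 755 − √(755² − 2 × 744.444×10⁶/(0.85 × 21.3 × 290)) = 219.79 mm.
A_s = 0.85 f'_c a b / f_y = 0.85 × 21.3 × 219.79 × 290 / 415 = 2780.7 mm².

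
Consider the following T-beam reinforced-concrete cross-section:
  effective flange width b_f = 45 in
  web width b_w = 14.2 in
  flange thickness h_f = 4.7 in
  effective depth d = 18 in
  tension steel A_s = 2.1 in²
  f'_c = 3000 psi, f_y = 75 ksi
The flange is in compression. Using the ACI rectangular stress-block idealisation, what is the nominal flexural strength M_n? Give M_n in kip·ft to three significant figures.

M_n ≈ 227 kip·ft

Tension: T = A_s f_y = 2.1 × 75 = 157.5 kips.
Try a within the flange: a = T/(0.85 f'_c b_f) = 157.5/(0.85 × 3 × 45) = 1.373 in.
Since a = 1.373 ≤ h_f = 4.7 in, the stress block lies entirely in the flange; analyse as a rectangular beam of width b_f.
M_n = T(d − a/2) = 157.5 × (18 − 0.6865) = 2726.9 kip·in.
M_n = 2726.9/12 = 227.24 kip·ft.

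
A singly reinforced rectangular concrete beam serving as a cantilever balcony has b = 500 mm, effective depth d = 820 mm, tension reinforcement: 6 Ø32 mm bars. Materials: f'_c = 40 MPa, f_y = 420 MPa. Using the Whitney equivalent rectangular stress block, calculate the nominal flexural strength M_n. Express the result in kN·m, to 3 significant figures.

M_n ≈ 1540 kN·m

A_s = 6 × 804 = 4824 mm².
T = A_s f_y = 4824 × 420 = 2026080 N = 2026.08 kN.
From C = T: a = T/(0.85 f'_c b) = 2026080/(0.85 × 40 × 500) = 119.18 mm.
M_n = T(d − a/2) = 2026.08 kN × (820 − 59.59) mm = 1540.65 kN·m.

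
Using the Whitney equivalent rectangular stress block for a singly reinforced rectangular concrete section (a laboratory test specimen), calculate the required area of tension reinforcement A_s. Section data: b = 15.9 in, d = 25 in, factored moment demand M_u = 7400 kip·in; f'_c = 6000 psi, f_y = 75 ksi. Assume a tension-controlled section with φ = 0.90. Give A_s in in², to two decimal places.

M_n = M_u/φ = 7400/0.90 = 8222.22 kip·in.
From M_n = 0.85 f'_c a b (d − a/2):
a = d − √(d² − 2M_n/(0.85 f'_c b)) = 25 − √(25² − 2 × 8222.22/(0.85 × 6 × 15.9)) = 4.452 in.
A_s = 0.85 f'_c a b / f_y = 0.85 × 6 × 4.452 × 15.9 / 75 = 4.814 in².

A_s ≈ 4.81 in²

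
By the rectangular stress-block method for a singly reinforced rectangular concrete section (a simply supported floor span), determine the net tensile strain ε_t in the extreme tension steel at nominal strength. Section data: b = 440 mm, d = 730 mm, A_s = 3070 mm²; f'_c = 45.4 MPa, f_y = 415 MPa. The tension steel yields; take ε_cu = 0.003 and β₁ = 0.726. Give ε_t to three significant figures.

a = A_s f_y/(0.85 f'_c b) = 75.03 mm.
β₁ = 0.726, so c = a/β₁ = 75.03/0.726 = 103.35 mm.
From the linear strain diagram with ε_cu = 0.003: ε_t = 0.003 (d − c)/c = 0.003 × (730 − 103.35)/103.35 = 0.0182.
Since ε_t ≥ 0.005, the section is tension-controlled.

ε_t ≈ 0.0182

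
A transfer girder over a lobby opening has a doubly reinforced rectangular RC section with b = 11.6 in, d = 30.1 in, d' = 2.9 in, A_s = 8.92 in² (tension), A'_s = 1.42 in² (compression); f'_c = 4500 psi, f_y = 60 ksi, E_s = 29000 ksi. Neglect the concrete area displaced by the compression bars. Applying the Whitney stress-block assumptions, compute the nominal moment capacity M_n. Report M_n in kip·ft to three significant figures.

Assume both steels yield.
a = (A_s − A'_s) f_y/(0.85 f'_c b) = (8.92 − 1.42) × 60/(0.85 × 4.5 × 11.6) = 10.142 in.
c = a/β₁ = 10.142/0.825 = 12.293 in; ε'_s = 0.003(c − d')/c = 0.0023 ≥ ε_y = 0.0021, so the compression steel yields.
M_n = (A_s − A'_s) f_y (d − a/2) + A'_s f_y (d − d') = 450 × (30.1 − 5.071) + 85.2 × (30.1 − 2.9) = 11263.1 + 2317.4 = 13580.5 kip·in = 13580.5/12 = 1131.71 kip·ft.

M_n ≈ 1130 kip·ft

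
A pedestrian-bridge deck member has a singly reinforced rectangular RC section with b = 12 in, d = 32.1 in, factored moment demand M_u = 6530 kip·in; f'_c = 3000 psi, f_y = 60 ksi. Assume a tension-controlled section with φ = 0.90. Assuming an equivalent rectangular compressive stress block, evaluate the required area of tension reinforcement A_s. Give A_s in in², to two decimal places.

A_s ≈ 4.34 in²

M_n = M_u/φ = 6530/0.90 = 7255.56 kip·in.
From M_n = 0.85 f'_c a b (d − a/2):
a = d − √(d² − 2M_n/(0.85 f'_c b)) = 32.1 − √(32.1² − 2 × 7255.56/(0.85 × 3 × 12)) = 8.516 in.
A_s = 0.85 f'_c a b / f_y = 0.85 × 3 × 8.516 × 12 / 60 = 4.343 in².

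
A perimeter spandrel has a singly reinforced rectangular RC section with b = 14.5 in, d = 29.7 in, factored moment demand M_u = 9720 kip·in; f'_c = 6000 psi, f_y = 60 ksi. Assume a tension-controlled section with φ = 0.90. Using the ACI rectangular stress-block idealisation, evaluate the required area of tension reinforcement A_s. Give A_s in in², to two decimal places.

M_n = M_u/φ = 9720/0.90 = 10800 kip·in.
From M_n = 0.85 f'_c a b (d − a/2):
a = d − √(d² − 2M_n/(0.85 f'_c b)) = 29.7 − √(29.7² − 2 × 10800/(0.85 × 6 × 14.5)) = 5.410 in.
A_s = 0.85 f'_c a b / f_y = 0.85 × 6 × 5.410 × 14.5 / 60 = 6.668 in².

A_s ≈ 6.67 in²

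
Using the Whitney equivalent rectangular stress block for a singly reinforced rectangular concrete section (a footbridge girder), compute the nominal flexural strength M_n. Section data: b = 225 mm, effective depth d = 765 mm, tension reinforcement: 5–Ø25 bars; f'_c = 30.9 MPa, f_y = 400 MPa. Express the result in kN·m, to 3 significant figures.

M_n ≈ 670 kN·m

A_s = 5 × 491 = 2455 mm².
T = A_s f_y = 2455 × 400 = 982000 N = 982 kN.
From C = T: a = T/(0.85 f'_c b) = 982000/(0.85 × 30.9 × 225) = 166.17 mm.
M_n = T(d − a/2) = 982 kN × (765 − 83.085) mm = 669.64 kN·m.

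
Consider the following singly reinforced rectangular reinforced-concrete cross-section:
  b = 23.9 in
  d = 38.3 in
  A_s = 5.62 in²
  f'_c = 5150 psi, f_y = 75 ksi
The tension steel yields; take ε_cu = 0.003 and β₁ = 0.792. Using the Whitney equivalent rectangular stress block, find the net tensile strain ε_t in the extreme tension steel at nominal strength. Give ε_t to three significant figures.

a = A_s f_y/(0.85 f'_c b) = 4.029 in.
β₁ = 0.792, so c = a/β₁ = 4.029/0.792 = 5.087 in.
From the linear strain diagram with ε_cu = 0.003: ε_t = 0.003 (d − c)/c = 0.003 × (38.3 − 5.087)/5.087 = 0.0196.
Since ε_t ≥ 0.005, the section is tension-controlled.

ε_t ≈ 0.0196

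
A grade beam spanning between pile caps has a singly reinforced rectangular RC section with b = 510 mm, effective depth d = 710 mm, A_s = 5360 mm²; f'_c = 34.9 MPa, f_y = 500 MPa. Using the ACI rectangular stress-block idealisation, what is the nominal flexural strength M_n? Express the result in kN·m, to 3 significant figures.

T = A_s f_y = 5360 × 500 = 2680000 N = 2680 kN.
From C = T: a = T/(0.85 f'_c b) = 2680000/(0.85 × 34.9 × 510) = 177.14 mm.
M_n = T(d − a/2) = 2680 kN × (710 − 88.57) mm = 1665.43 kN·m.

M_n ≈ 1670 kN·m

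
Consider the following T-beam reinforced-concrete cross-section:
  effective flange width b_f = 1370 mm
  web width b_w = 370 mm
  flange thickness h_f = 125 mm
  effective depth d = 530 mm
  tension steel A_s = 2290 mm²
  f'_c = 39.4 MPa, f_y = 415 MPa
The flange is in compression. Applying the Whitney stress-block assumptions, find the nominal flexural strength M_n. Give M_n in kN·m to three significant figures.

M_n ≈ 494 kN·m

Tension: T = A_s f_y = 2290 × 415 = 950350 N.
Try a within the flange: a = T/(0.85 f'_c b_f) = 950350/(0.85 × 39.4 × 1370) = 20.71 mm.
Since a = 20.71 ≤ h_f = 125 mm, the stress block lies entirely in the flange; analyse as a rectangular beam of width b_f.
M_n = T(d − a/2) = 950350 × (530 − 10.355) = 493.84 × 10⁶ N·mm.
M_n = 493.84 kN·m.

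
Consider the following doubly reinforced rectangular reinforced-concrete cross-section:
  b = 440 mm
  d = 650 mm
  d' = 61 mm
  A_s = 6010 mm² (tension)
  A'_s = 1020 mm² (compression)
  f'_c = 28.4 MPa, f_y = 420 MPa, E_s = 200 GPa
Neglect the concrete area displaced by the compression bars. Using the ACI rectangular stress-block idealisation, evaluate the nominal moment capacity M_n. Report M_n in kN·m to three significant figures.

Assume both tension and compression steel yield.
Net tension couple steel: A_s − A'_s = 4990 mm².
a = (A_s − A'_s) f_y / (0.85 f'_c b) = 2095800/(0.85 × 28.4 × 440) = 197.31 mm.
c = a/β₁ = 197.31/0.847 = 232.95 mm; ε'_s = 0.003(c − d')/c = 0.0022 ≥ f_y/E_s = 0.0021, so compression steel does yield.
M_n = (A_s − A'_s) f_y (d − a/2) + A'_s f_y (d − d') = [2095800 × (650 − 98.655) + 428400 × (650 − 61)] × 10⁻⁶ = 1155.51 + 252.33 = 1407.84 kN·m.

M_n ≈ 1410 kN·m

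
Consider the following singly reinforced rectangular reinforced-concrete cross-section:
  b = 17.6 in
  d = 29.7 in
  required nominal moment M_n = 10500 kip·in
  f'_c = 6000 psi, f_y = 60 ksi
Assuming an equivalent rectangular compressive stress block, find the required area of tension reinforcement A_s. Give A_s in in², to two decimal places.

From M_n = 0.85 f'_c a b (d − a/2):
a = d − √(d² − 2M_n/(0.85 f'_c b)) = 29.7 − √(29.7² − 2 × 10500/(0.85 × 6 × 17.6)) = 4.242 in.
A_s = 0.85 f'_c a b / f_y = 0.85 × 6 × 4.242 × 17.6 / 60 = 6.346 in².

A_s ≈ 6.35 in²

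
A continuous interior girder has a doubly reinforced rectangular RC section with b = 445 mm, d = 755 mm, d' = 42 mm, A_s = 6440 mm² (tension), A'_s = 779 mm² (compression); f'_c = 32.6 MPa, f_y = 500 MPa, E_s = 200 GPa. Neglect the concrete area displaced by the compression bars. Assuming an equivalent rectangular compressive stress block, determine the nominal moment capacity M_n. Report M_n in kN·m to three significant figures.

M_n ≈ 2090 kN·m

Assume both tension and compression steel yield.
Net tension couple steel: A_s − A'_s = 5661 mm².
a = (A_s − A'_s) f_y / (0.85 f'_c b) = 2830500/(0.85 × 32.6 × 445) = 229.54 mm.
c = a/β₁ = 229.54/0.817 = 280.95 mm; ε'_s = 0.003(c − d')/c = 0.0026 ≥ f_y/E_s = 0.0025, so compression steel does yield.
M_n = (A_s − A'_s) f_y (d − a/2) + A'_s f_y (d − d') = [2830500 × (755 − 114.77) + 389500 × (755 − 42)] × 10⁻⁶ = 1812.17 + 277.71 = 2089.88 kN·m.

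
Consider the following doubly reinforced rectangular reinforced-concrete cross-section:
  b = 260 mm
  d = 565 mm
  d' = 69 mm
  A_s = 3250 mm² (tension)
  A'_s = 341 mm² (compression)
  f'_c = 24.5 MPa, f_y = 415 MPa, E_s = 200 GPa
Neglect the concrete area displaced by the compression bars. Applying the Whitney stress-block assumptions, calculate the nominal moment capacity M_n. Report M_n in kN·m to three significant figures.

M_n ≈ 618 kN·m

Assume both tension and compression steel yield.
Net tension couple steel: A_s − A'_s = 2909 mm².
a = (A_s − A'_s) f_y / (0.85 f'_c b) = 1207235/(0.85 × 24.5 × 260) = 222.96 mm.
c = a/β₁ = 222.96/0.85 = 262.31 mm; ε'_s = 0.003(c − d')/c = 0.0022 ≥ f_y/E_s = 0.0021, so compression steel does yield.
M_n = (A_s − A'_s) f_y (d − a/2) + A'_s f_y (d − d') = [1207235 × (565 − 111.48) + 141515 × (565 − 69)] × 10⁻⁶ = 547.51 + 70.19 = 617.70 kN·m.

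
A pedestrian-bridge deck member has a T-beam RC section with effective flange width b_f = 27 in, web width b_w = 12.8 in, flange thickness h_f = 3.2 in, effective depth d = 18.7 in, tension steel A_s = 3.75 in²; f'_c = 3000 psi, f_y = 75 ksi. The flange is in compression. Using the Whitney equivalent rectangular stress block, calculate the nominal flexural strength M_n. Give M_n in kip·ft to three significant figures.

Tension: T = A_s f_y = 3.75 × 75 = 281.25 kips.
Try a within the flange: a = T/(0.85 f'_c b_f) = 281.25/(0.85 × 3 × 27) = 4.085 in.
a = 4.085 > h_f = 3.2 in: the block extends into the web. Split into flange-overhang and web parts.
C_f = 0.85 f'_c (b_f − b_w) h_f = 0.85 × 3 × (27 − 12.8) × 3.2 = 115.9 kips.
Remaining web compression depth: a_w = (T − C_f)/(0.85 f'_c b_w) = (281.25 − 115.9)/(0.85 × 3 × 12.8) = 5.066 in.
M_n = C_f(d − h_f/2) + (T − C_f)(d − a_w/2) = 115.9 × (18.7 − 1.6) + 165.35 × (18.7 − 2.533) = 1981.9 + 2673.2 = 4655.1 kip·in.
M_n = 4655.1/12 = 387.93 kip·ft.

M_n ≈ 388 kip·ft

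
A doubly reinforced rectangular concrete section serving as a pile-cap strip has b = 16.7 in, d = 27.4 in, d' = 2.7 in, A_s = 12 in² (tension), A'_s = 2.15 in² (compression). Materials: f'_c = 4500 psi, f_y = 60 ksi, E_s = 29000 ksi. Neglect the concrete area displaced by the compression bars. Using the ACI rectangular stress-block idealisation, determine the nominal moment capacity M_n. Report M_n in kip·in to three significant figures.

Assume both steels yield.
a = (A_s − A'_s) f_y/(0.85 f'_c b) = (12 − 2.15) × 60/(0.85 × 4.5 × 16.7) = 9.252 in.
c = a/β₁ = 9.252/0.825 = 11.215 in; ε'_s = 0.003(c − d')/c = 0.0023 ≥ ε_y = 0.0021, so the compression steel yields.
M_n = (A_s − A'_s) f_y (d − a/2) + A'_s f_y (d − d') = 591 × (27.4 − 4.626) + 129 × (27.4 − 2.7) = 13459.4 + 3186.3 = 16645.7 kip·in.

M_n ≈ 16600 kip·in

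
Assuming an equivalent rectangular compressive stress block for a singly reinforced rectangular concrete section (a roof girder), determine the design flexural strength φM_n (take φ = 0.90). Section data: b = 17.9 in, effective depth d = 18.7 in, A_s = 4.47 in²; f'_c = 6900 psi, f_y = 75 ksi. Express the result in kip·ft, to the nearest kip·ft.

T = A_s f_y = 4.47 × 75 = 335.25 kips.
a = T/(0.85 f'_c b) = 335.25/(0.85 × 6.9 × 17.9) = 3.193 in.
M_n = T(d − a/2) = 335.25 × (18.7 − 1.5965) = 5733.9 kip·in = 5733.9/12 = 477.83 kip·ft.
φM_n = 0.90 × 477.83 = 430.05 kip·ft.

φM_n ≈ 430 kip·ft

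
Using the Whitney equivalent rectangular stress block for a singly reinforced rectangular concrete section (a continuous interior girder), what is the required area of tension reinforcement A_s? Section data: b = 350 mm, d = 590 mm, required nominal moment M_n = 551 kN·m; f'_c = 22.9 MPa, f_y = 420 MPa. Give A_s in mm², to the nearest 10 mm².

With M_n = 0.85 f'_c a b (d − a/2), solve the quadratic for a:
a = d − √(d² − 2M_n/(0.85 f'_c b)) = 590 − √(590² − 2 × 551×10⁶/(0.85 × 22.9 × 350)) = 158.32 mm.
A_s = 0.85 f'_c a b / f_y = 0.85 × 22.9 × 158.32 × 350 / 420 = 2568.1 mm².

A_s ≈ 2570 mm²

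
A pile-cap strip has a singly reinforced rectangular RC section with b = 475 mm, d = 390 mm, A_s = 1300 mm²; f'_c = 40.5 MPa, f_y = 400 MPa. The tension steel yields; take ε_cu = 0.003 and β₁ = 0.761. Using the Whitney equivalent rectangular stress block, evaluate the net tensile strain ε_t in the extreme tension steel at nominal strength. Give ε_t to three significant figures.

ε_t ≈ 0.0250

a = A_s f_y/(0.85 f'_c b) = 31.80 mm.
β₁ = 0.761, so c = a/β₁ = 31.80/0.761 = 41.79 mm.
From the linear strain diagram with ε_cu = 0.003: ε_t = 0.003 (d − c)/c = 0.003 × (390 − 41.79)/41.79 = 0.0250.
Since ε_t ≥ 0.005, the section is tension-controlled.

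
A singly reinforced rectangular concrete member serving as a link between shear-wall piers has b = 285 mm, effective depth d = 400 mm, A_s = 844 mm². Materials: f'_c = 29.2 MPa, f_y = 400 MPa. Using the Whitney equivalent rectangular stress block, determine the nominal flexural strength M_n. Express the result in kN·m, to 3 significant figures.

M_n ≈ 127 kN·m

T = A_s f_y = 844 × 400 = 337600 N = 337.6 kN.
From C = T: a = T/(0.85 f'_c b) = 337600/(0.85 × 29.2 × 285) = 47.73 mm.
M_n = T(d − a/2) = 337.6 kN × (400 − 23.865) mm = 126.98 kN·m.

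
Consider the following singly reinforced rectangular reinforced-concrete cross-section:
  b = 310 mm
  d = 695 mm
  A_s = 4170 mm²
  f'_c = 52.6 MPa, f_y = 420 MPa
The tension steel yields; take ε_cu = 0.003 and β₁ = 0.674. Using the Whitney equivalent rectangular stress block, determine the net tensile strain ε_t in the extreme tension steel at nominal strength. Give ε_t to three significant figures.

ε_t ≈ 0.00812

a = A_s f_y/(0.85 f'_c b) = 126.36 mm.
β₁ = 0.674, so c = a/β₁ = 126.36/0.674 = 187.48 mm.
From the linear strain diagram with ε_cu = 0.003: ε_t = 0.003 (d − c)/c = 0.003 × (695 − 187.48)/187.48 = 0.00812.
Since ε_t ≥ 0.005, the section is tension-controlled.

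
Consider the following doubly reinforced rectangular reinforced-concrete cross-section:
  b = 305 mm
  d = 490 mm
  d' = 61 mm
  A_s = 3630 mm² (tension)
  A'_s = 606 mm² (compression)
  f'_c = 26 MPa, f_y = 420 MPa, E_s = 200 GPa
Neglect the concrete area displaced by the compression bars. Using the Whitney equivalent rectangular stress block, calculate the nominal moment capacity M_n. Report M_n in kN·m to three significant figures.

Assume both tension and compression steel yield.
Net tension couple steel: A_s − A'_s = 3024 mm².
a = (A_s − A'_s) f_y / (0.85 f'_c b) = 1270080/(0.85 × 26 × 305) = 188.43 mm.
c = a/β₁ = 188.43/0.85 = 221.68 mm; ε'_s = 0.003(c − d')/c = 0.0022 ≥ f_y/E_s = 0.0021, so compression steel does yield.
M_n = (A_s − A'_s) f_y (d − a/2) + A'_s f_y (d − d') = [1270080 × (490 − 94.215) + 254520 × (490 − 61)] × 10⁻⁶ = 502.68 + 109.19 = 611.87 kN·m.

M_n ≈ 612 kN·m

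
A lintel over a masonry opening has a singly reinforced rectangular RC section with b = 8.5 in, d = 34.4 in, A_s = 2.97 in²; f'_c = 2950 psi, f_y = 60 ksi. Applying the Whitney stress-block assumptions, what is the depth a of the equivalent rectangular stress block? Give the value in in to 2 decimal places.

T = A_s f_y = 2.97 × 60 = 178.2 kips.
a = T/(0.85 f'_c b) = 178.2/(0.85 × 2.95 × 8.5) = 8.36 in.

a ≈ 8.36 in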